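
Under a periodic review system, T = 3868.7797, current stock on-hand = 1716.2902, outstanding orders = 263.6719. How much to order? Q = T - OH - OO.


Inventory position = OH + OO = 1716.2902 + 263.6719 = 1979.9621
Q = 3868.7797 - 1979.9621 = 1888.8176

1888.8176 units


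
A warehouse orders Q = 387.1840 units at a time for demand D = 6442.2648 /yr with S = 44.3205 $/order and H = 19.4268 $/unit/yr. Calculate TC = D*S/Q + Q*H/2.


Ordering cost = D*S/Q = 737.4385
Holding cost = Q*H/2 = 3760.8731
TC = 737.4385 + 3760.8731 = 4498.3116

4498.3116 $/yr


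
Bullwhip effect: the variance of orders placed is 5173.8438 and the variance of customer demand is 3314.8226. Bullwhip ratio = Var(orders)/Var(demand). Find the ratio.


BW = 5173.8438 / 3314.8226 = 1.5608

1.5608


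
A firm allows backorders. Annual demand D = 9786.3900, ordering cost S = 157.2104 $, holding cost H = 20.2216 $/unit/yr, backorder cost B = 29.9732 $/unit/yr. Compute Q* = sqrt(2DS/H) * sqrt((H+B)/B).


sqrt(2DS/H) = 390.0849
sqrt((H+B)/B) = 1.2941
Q* = 390.0849 * 1.2941 = 504.8030

504.8030 units


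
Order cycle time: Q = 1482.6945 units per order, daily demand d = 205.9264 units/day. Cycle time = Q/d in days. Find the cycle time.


Cycle = 1482.6945 / 205.9264 = 7.2001

7.2001 days


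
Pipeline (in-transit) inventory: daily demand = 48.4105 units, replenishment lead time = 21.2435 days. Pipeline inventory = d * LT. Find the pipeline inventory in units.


Pipeline = 48.4105 * 21.2435 = 1028.4085

1028.4085 units


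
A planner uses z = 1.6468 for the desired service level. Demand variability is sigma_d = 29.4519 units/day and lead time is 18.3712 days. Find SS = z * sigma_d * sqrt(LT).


sqrt(LT) = sqrt(18.3712) = 4.2862
SS = 1.6468 * 29.4519 * 4.2862 = 207.8849

207.8849 units


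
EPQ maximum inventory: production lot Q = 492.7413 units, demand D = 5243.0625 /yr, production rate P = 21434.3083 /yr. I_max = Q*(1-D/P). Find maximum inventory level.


D/P = 0.2446
1 - D/P = 0.7554
I_max = 492.7413 * 0.7554 = 372.2115

372.2115 units


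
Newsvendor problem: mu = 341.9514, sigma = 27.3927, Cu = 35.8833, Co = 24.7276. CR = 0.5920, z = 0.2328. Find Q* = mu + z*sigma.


CR = Cu/(Cu+Co) = 35.8833/(35.8833+24.7276) = 0.5920
z = 0.2328
Q* = 341.9514 + 0.2328 * 27.3927 = 348.3284

348.3284 units


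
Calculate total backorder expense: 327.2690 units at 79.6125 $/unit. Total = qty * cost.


Total = 327.2690 * 79.6125 = 26054.7033

26054.7033 $


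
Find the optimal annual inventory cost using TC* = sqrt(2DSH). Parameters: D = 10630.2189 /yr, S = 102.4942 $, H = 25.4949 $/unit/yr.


2*D*S*H = 55555211.6160
TC* = sqrt(55555211.6160) = 7453.5369

7453.5369 $/yr


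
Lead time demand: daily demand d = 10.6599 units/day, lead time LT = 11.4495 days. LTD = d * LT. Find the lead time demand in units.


LTD = 10.6599 * 11.4495 = 122.0505

122.0505 units


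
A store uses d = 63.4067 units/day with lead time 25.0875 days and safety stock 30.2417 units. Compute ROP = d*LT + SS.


d*LT = 63.4067 * 25.0875 = 1590.7156
ROP = 1590.7156 + 30.2417 = 1620.9573

1620.9573 units


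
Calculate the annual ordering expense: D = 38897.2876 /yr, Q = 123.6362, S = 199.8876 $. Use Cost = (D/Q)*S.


Number of orders = D/Q = 314.6108
Cost = 314.6108 * 199.8876 = 62886.8039

62886.8039 $/yr


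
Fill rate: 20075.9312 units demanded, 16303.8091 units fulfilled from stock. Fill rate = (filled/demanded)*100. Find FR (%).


FR = 16303.8091 / 20075.9312 * 100 = 81.2107

81.2107%


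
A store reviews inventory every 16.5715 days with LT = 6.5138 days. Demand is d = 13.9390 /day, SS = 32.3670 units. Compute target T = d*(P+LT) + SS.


P + LT = 23.0853
d*(P+LT) = 13.9390 * 23.0853 = 321.7860
T = 321.7860 + 32.3670 = 354.1530

354.1530 units


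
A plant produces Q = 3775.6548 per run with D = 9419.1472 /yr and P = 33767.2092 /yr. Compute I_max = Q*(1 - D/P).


D/P = 0.2789
1 - D/P = 0.7211
I_max = 3775.6548 * 0.7211 = 2722.4600

2722.4600 units


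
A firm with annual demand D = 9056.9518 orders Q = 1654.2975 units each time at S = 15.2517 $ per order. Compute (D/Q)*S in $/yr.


Number of orders = D/Q = 5.4748
Cost = 5.4748 * 15.2517 = 83.5000

83.5000 $/yr


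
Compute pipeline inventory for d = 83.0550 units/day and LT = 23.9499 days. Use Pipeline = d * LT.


Pipeline = 83.0550 * 23.9499 = 1989.1589

1989.1589 units


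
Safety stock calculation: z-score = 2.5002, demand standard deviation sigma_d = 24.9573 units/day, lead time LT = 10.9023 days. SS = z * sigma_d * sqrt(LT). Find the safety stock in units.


sqrt(LT) = sqrt(10.9023) = 3.3019
SS = 2.5002 * 24.9573 * 3.3019 = 206.0305

206.0305 units


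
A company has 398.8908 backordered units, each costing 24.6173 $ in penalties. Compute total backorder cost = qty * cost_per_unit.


Total = 398.8908 * 24.6173 = 9819.6145

9819.6145 $


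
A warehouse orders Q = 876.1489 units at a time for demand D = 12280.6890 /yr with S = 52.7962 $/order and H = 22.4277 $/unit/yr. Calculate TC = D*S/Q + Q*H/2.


Ordering cost = D*S/Q = 740.0269
Holding cost = Q*H/2 = 9825.0023
TC = 740.0269 + 9825.0023 = 10565.0292

10565.0292 $/yr


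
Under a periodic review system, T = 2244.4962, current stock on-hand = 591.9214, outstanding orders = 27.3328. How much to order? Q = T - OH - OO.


Inventory position = OH + OO = 591.9214 + 27.3328 = 619.2542
Q = 2244.4962 - 619.2542 = 1625.2420

1625.2420 units


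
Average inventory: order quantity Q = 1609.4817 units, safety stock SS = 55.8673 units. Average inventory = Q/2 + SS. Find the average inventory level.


Q/2 = 804.7409
Avg = 804.7409 + 55.8673 = 860.6082

860.6082 units


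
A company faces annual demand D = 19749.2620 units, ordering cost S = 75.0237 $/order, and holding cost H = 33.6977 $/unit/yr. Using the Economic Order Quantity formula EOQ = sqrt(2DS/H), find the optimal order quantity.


2*D*S = 2 * 19749.2620 * 75.0237 = 2963325.4150
2*D*S/H = 87938.5066
EOQ = sqrt(87938.5066) = 296.5443

296.5443 units


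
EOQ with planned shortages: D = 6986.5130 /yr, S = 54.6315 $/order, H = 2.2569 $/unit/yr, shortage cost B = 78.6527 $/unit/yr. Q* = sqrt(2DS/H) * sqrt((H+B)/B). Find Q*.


sqrt(2DS/H) = 581.5816
sqrt((H+B)/B) = 1.0142
Q* = 581.5816 * 1.0142 = 589.8667

589.8667 units


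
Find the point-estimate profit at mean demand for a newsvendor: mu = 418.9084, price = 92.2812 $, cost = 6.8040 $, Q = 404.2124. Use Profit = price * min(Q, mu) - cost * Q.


Sales at mu = min(404.2124, 418.9084) = 404.2124
Revenue = 92.2812 * 404.2124 = 37301.2053
Total cost = 6.8040 * 404.2124 = 2750.2612
Profit = 37301.2053 - 2750.2612 = 34550.9442

34550.9442 $


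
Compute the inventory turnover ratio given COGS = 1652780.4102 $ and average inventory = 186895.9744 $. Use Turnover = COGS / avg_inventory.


Turnover = 1652780.4102 / 186895.9744 = 8.8433

8.8433


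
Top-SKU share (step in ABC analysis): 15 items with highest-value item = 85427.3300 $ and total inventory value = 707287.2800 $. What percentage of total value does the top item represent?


Top item = 85427.3300
Total = 707287.2800
Percentage = 85427.3300 / 707287.2800 * 100 = 12.0782

12.0782%


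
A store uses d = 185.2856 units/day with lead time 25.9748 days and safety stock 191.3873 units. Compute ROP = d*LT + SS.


d*LT = 185.2856 * 25.9748 = 4812.7564
ROP = 4812.7564 + 191.3873 = 5004.1437

5004.1437 units


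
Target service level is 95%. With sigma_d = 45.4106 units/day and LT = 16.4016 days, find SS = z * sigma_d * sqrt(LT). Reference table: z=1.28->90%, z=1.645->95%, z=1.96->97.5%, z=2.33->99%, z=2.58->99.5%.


From the table, SL = 95% corresponds to z = 1.645
sqrt(LT) = sqrt(16.4016) = 4.0499
SS = 1.645 * 45.4106 * 4.0499 = 302.5285

302.5285 units


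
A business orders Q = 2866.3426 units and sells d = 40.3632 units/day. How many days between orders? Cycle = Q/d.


Cycle = 2866.3426 / 40.3632 = 71.0138

71.0138 days


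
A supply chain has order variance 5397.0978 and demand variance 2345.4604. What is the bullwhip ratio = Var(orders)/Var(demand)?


BW = 5397.0978 / 2345.4604 = 2.3011

2.3011


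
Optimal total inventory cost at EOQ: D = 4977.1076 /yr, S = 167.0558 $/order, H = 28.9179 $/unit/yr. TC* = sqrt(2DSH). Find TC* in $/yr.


2*D*S*H = 48087847.2642
TC* = sqrt(48087847.2642) = 6934.5402

6934.5402 $/yr


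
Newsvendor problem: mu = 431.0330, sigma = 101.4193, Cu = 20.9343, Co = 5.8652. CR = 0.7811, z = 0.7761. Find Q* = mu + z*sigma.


CR = Cu/(Cu+Co) = 20.9343/(20.9343+5.8652) = 0.7811
z = 0.7761
Q* = 431.0330 + 0.7761 * 101.4193 = 509.7445

509.7445 units


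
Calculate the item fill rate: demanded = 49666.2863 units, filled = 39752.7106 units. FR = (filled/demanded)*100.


FR = 39752.7106 / 49666.2863 * 100 = 80.0396

80.0396%


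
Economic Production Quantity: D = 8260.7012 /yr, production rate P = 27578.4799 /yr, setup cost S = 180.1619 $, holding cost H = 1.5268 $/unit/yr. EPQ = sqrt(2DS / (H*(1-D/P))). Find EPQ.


1 - D/P = 1 - 0.2995 = 0.7005
H*(1-D/P) = 1.0695
2DS = 2976527.2470
EPQ = sqrt(2783177.1435) = 1668.2857

1668.2857 units


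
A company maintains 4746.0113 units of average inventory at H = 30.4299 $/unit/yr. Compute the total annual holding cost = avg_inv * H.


Cost = 4746.0113 * 30.4299 = 144420.6493

144420.6493 $/yr


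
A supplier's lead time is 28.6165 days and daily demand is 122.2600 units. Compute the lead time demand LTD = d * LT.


LTD = 122.2600 * 28.6165 = 3498.6533

3498.6533 units


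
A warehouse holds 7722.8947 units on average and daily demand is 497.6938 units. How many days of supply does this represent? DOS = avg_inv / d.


DOS = 7722.8947 / 497.6938 = 15.5174

15.5174 days


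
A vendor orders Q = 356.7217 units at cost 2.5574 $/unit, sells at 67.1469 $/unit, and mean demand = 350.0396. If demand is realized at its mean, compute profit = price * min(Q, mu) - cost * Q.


Sales at mu = min(356.7217, 350.0396) = 350.0396
Revenue = 67.1469 * 350.0396 = 23504.0740
Total cost = 2.5574 * 356.7217 = 912.2801
Profit = 23504.0740 - 912.2801 = 22591.7939

22591.7939 $


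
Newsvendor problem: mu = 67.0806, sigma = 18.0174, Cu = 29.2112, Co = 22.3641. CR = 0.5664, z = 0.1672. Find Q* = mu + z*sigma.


CR = Cu/(Cu+Co) = 29.2112/(29.2112+22.3641) = 0.5664
z = 0.1672
Q* = 67.0806 + 0.1672 * 18.0174 = 70.0931

70.0931 units


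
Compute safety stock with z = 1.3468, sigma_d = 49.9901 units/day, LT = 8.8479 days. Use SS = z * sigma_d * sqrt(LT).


sqrt(LT) = sqrt(8.8479) = 2.9745
SS = 1.3468 * 49.9901 * 2.9745 = 200.2660

200.2660 units


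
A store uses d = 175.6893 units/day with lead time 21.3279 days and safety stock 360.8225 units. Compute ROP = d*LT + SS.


d*LT = 175.6893 * 21.3279 = 3747.0838
ROP = 3747.0838 + 360.8225 = 4107.9063

4107.9063 units


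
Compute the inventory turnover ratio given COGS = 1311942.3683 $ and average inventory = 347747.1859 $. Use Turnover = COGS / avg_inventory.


Turnover = 1311942.3683 / 347747.1859 = 3.7727

3.7727


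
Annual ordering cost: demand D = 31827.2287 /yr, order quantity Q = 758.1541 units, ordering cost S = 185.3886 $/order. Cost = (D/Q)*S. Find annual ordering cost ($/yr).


Number of orders = D/Q = 41.9799
Cost = 41.9799 * 185.3886 = 7782.5938

7782.5938 $/yr


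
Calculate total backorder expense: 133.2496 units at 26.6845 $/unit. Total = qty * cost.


Total = 133.2496 * 26.6845 = 3555.6990

3555.6990 $


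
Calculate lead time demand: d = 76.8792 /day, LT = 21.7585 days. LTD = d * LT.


LTD = 76.8792 * 21.7585 = 1672.7761

1672.7761 units


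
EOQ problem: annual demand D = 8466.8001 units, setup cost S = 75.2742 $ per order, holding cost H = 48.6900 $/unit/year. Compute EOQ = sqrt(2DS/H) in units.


2*D*S = 2 * 8466.8001 * 75.2742 = 1274663.2082
2*D*S/H = 26179.1581
EOQ = sqrt(26179.1581) = 161.7997

161.7997 units


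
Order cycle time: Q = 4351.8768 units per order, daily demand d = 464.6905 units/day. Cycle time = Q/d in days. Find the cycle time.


Cycle = 4351.8768 / 464.6905 = 9.3651

9.3651 days


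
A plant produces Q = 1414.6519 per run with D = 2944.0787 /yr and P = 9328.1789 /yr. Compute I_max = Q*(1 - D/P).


D/P = 0.3156
1 - D/P = 0.6844
I_max = 1414.6519 * 0.6844 = 968.1718

968.1718 units


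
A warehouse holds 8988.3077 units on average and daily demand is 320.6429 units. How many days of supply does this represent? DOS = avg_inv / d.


DOS = 8988.3077 / 320.6429 = 28.0321

28.0321 days


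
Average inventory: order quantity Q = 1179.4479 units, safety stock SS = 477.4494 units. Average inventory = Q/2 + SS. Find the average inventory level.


Q/2 = 589.7239
Avg = 589.7239 + 477.4494 = 1067.1734

1067.1734 units


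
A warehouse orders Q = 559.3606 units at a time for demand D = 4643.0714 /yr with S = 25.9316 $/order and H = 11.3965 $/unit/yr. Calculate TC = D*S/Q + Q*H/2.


Ordering cost = D*S/Q = 215.2498
Holding cost = Q*H/2 = 3187.3765
TC = 215.2498 + 3187.3765 = 3402.6264

3402.6264 $/yr


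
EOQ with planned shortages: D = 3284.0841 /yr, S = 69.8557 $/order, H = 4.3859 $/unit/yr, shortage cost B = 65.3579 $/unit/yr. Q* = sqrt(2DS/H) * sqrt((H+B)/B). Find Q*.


sqrt(2DS/H) = 323.4400
sqrt((H+B)/B) = 1.0330
Q* = 323.4400 * 1.0330 = 334.1161

334.1161 units


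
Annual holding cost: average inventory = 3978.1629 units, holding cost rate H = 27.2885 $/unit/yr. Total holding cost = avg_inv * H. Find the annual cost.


Cost = 3978.1629 * 27.2885 = 108558.0983

108558.0983 $/yr


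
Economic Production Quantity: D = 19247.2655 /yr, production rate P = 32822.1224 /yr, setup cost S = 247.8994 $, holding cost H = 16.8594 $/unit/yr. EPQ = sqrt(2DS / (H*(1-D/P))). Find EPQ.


1 - D/P = 1 - 0.5864 = 0.4136
H*(1-D/P) = 6.9729
2DS = 9542771.1382
EPQ = sqrt(1368559.8484) = 1169.8546

1169.8546 units


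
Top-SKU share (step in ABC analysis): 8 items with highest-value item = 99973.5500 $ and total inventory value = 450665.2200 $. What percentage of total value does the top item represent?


Top item = 99973.5500
Total = 450665.2200
Percentage = 99973.5500 / 450665.2200 * 100 = 22.1836

22.1836%


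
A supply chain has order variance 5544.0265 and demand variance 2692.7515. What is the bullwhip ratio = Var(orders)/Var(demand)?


BW = 5544.0265 / 2692.7515 = 2.0589

2.0589


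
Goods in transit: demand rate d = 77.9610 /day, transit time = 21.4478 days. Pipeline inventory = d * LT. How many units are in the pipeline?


Pipeline = 77.9610 * 21.4478 = 1672.0919

1672.0919 units


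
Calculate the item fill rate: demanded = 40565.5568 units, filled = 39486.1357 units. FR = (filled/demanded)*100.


FR = 39486.1357 / 40565.5568 * 100 = 97.3391

97.3391%


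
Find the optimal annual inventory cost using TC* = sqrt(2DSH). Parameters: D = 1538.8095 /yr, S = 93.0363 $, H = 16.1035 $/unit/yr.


2*D*S*H = 4610919.7376
TC* = sqrt(4610919.7376) = 2147.3052

2147.3052 $/yr


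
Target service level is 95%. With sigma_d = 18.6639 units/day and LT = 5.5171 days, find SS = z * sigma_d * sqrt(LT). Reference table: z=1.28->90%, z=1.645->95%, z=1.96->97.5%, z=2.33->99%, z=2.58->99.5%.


From the table, SL = 95% corresponds to z = 1.645
sqrt(LT) = sqrt(5.5171) = 2.3489
SS = 1.645 * 18.6639 * 2.3489 = 72.1147

72.1147 units


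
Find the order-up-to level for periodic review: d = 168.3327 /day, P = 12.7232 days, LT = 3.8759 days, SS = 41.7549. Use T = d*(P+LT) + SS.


P + LT = 16.5991
d*(P+LT) = 168.3327 * 16.5991 = 2794.1713
T = 2794.1713 + 41.7549 = 2835.9262

2835.9262 units


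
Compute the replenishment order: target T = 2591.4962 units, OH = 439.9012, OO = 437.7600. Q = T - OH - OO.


Inventory position = OH + OO = 439.9012 + 437.7600 = 877.6612
Q = 2591.4962 - 877.6612 = 1713.8350

1713.8350 units


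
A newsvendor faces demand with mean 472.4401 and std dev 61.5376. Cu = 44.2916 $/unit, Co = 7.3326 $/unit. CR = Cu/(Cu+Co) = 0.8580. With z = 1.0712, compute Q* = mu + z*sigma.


CR = Cu/(Cu+Co) = 44.2916/(44.2916+7.3326) = 0.8580
z = 1.0712
Q* = 472.4401 + 1.0712 * 61.5376 = 538.3592

538.3592 units


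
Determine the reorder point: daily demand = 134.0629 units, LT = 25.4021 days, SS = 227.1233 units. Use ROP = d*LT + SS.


d*LT = 134.0629 * 25.4021 = 3405.4792
ROP = 3405.4792 + 227.1233 = 3632.6025

3632.6025 units


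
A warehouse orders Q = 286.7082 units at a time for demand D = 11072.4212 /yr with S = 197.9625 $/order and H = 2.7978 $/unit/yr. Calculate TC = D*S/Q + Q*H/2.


Ordering cost = D*S/Q = 7645.1395
Holding cost = Q*H/2 = 401.0761
TC = 7645.1395 + 401.0761 = 8046.2156

8046.2156 $/yr


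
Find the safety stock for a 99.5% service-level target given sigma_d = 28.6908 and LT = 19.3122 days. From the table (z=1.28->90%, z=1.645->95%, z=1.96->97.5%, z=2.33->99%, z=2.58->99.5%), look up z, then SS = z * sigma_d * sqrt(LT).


From the table, SL = 99.5% corresponds to z = 2.58
sqrt(LT) = sqrt(19.3122) = 4.3946
SS = 2.58 * 28.6908 * 4.3946 = 325.2956

325.2956 units


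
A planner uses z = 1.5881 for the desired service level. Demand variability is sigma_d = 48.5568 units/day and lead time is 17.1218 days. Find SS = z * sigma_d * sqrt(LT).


sqrt(LT) = sqrt(17.1218) = 4.1378
SS = 1.5881 * 48.5568 * 4.1378 = 319.0822

319.0822 units


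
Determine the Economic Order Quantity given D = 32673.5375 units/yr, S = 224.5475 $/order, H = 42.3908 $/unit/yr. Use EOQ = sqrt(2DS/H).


2*D*S = 2 * 32673.5375 * 224.5475 = 14673522.3236
2*D*S/H = 346148.7475
EOQ = sqrt(346148.7475) = 588.3441

588.3441 units


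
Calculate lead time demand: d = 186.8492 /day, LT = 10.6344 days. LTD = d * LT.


LTD = 186.8492 * 10.6344 = 1987.0291

1987.0291 units


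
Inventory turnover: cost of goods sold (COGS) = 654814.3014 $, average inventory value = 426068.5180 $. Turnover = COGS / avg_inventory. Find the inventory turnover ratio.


Turnover = 654814.3014 / 426068.5180 = 1.5369

1.5369


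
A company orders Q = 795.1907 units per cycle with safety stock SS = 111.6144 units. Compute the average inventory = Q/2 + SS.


Q/2 = 397.5953
Avg = 397.5953 + 111.6144 = 509.2097

509.2097 units


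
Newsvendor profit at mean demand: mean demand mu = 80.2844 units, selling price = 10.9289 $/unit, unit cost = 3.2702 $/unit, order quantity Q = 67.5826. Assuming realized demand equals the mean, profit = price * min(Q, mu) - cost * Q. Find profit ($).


Sales at mu = min(67.5826, 80.2844) = 67.5826
Revenue = 10.9289 * 67.5826 = 738.6035
Total cost = 3.2702 * 67.5826 = 221.0086
Profit = 738.6035 - 221.0086 = 517.5949

517.5949 $


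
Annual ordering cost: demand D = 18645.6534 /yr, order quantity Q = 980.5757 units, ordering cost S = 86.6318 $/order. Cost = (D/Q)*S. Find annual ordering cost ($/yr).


Number of orders = D/Q = 19.0150
Cost = 19.0150 * 86.6318 = 1647.3042

1647.3042 $/yr


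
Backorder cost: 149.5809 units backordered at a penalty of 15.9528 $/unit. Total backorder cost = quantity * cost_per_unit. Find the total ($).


Total = 149.5809 * 15.9528 = 2386.2342

2386.2342 $


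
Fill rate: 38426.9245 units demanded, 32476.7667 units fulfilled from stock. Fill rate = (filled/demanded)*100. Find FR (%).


FR = 32476.7667 / 38426.9245 * 100 = 84.5157

84.5157%


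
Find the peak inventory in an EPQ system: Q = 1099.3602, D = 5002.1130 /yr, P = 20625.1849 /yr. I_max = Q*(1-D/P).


D/P = 0.2425
1 - D/P = 0.7575
I_max = 1099.3602 * 0.7575 = 832.7384

832.7384 units


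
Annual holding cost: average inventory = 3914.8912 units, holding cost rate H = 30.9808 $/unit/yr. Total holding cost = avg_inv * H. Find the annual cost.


Cost = 3914.8912 * 30.9808 = 121286.4613

121286.4613 $/yr


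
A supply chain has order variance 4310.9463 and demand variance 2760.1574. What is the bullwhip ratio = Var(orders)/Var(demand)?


BW = 4310.9463 / 2760.1574 = 1.5618

1.5618


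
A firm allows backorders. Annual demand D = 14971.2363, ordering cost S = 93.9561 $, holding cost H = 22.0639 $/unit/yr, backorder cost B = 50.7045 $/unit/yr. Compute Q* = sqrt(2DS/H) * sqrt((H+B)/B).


sqrt(2DS/H) = 357.0797
sqrt((H+B)/B) = 1.1980
Q* = 357.0797 * 1.1980 = 427.7730

427.7730 units


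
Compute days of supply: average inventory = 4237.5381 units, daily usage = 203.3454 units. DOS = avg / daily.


DOS = 4237.5381 / 203.3454 = 20.8391

20.8391 days


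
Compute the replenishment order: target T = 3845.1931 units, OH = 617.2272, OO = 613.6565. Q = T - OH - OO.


Inventory position = OH + OO = 617.2272 + 613.6565 = 1230.8837
Q = 3845.1931 - 1230.8837 = 2614.3094

2614.3094 units


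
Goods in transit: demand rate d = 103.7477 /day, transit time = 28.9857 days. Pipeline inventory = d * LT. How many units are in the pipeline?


Pipeline = 103.7477 * 28.9857 = 3007.1997

3007.1997 units


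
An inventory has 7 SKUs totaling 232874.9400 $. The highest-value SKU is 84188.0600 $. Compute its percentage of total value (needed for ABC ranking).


Top item = 84188.0600
Total = 232874.9400
Percentage = 84188.0600 / 232874.9400 * 100 = 36.1516

36.1516%


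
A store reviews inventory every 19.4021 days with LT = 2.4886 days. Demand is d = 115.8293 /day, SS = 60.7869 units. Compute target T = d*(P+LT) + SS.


P + LT = 21.8907
d*(P+LT) = 115.8293 * 21.8907 = 2535.5845
T = 2535.5845 + 60.7869 = 2596.3714

2596.3714 units


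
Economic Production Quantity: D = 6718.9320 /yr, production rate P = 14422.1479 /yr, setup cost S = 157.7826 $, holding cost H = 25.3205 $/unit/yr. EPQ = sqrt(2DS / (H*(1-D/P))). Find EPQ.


1 - D/P = 1 - 0.4659 = 0.5341
H*(1-D/P) = 13.5243
2DS = 2120261.1204
EPQ = sqrt(156774.3277) = 395.9474

395.9474 units


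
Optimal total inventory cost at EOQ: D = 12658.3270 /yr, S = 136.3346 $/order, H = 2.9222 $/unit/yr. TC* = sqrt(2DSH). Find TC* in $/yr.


2*D*S*H = 10086078.1965
TC* = sqrt(10086078.1965) = 3175.8587

3175.8587 $/yr


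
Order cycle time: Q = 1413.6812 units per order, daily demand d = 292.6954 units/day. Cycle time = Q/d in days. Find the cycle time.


Cycle = 1413.6812 / 292.6954 = 4.8299

4.8299 days


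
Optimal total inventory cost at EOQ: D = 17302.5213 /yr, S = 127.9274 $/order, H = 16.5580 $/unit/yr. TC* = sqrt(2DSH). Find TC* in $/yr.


2*D*S*H = 73301158.7120
TC* = sqrt(73301158.7120) = 8561.6096

8561.6096 $/yr


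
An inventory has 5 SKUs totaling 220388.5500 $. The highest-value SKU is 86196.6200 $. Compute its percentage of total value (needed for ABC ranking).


Top item = 86196.6200
Total = 220388.5500
Percentage = 86196.6200 / 220388.5500 * 100 = 39.1112

39.1112%


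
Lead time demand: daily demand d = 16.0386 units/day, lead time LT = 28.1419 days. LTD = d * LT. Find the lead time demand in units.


LTD = 16.0386 * 28.1419 = 451.3567

451.3567 units


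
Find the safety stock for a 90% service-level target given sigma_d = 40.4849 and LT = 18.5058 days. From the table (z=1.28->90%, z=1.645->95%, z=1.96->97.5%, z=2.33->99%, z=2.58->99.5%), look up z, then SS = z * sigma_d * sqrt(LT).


From the table, SL = 90% corresponds to z = 1.28
sqrt(LT) = sqrt(18.5058) = 4.3018
SS = 1.28 * 40.4849 * 4.3018 = 222.9241

222.9241 units


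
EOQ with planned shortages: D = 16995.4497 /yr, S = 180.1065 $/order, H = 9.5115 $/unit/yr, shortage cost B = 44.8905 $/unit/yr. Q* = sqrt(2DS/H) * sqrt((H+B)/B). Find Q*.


sqrt(2DS/H) = 802.2718
sqrt((H+B)/B) = 1.1009
Q* = 802.2718 * 1.1009 = 883.1851

883.1851 units


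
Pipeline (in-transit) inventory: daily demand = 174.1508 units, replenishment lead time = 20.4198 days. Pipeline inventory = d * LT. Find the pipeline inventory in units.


Pipeline = 174.1508 * 20.4198 = 3556.1245

3556.1245 units


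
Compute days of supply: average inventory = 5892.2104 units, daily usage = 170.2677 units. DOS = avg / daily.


DOS = 5892.2104 / 170.2677 = 34.6056

34.6056 days


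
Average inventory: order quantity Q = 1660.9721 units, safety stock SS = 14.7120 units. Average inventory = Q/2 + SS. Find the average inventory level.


Q/2 = 830.4860
Avg = 830.4860 + 14.7120 = 845.1980

845.1980 units


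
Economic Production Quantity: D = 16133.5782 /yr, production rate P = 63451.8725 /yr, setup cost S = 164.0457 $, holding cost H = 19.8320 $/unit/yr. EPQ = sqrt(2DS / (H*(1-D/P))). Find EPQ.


1 - D/P = 1 - 0.2543 = 0.7457
H*(1-D/P) = 14.7894
2DS = 5293288.2586
EPQ = sqrt(357910.4619) = 598.2562

598.2562 units


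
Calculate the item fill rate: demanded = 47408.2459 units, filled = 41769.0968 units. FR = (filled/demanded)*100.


FR = 41769.0968 / 47408.2459 * 100 = 88.1051

88.1051%


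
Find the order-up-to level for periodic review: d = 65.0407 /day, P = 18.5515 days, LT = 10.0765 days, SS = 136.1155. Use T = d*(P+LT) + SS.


P + LT = 28.6280
d*(P+LT) = 65.0407 * 28.6280 = 1861.9852
T = 1861.9852 + 136.1155 = 1998.1007

1998.1007 units


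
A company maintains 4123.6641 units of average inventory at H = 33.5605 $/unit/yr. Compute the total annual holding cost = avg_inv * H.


Cost = 4123.6641 * 33.5605 = 138392.2290

138392.2290 $/yr


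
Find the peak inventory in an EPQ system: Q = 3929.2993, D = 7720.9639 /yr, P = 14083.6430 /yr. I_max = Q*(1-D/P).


D/P = 0.5482
1 - D/P = 0.4518
I_max = 3929.2993 * 0.4518 = 1775.1707

1775.1707 units


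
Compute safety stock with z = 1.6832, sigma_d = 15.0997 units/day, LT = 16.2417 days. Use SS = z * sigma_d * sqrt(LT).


sqrt(LT) = sqrt(16.2417) = 4.0301
SS = 1.6832 * 15.0997 * 4.0301 = 102.4283

102.4283 units


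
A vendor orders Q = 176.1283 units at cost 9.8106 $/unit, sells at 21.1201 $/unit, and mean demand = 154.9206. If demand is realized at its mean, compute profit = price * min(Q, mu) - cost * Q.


Sales at mu = min(176.1283, 154.9206) = 154.9206
Revenue = 21.1201 * 154.9206 = 3271.9386
Total cost = 9.8106 * 176.1283 = 1727.9243
Profit = 3271.9386 - 1727.9243 = 1544.0143

1544.0143 $


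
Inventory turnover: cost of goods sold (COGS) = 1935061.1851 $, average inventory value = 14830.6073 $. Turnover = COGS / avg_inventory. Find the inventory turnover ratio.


Turnover = 1935061.1851 / 14830.6073 = 130.4775

130.4775


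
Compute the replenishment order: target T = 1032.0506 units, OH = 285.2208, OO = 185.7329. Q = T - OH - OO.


Inventory position = OH + OO = 285.2208 + 185.7329 = 470.9537
Q = 1032.0506 - 470.9537 = 561.0969

561.0969 units


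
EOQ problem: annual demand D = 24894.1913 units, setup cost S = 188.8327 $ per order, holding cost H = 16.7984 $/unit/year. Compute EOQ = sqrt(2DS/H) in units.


2*D*S = 2 * 24894.1913 * 188.8327 = 9401674.7150
2*D*S/H = 559676.7975
EOQ = sqrt(559676.7975) = 748.1155

748.1155 units


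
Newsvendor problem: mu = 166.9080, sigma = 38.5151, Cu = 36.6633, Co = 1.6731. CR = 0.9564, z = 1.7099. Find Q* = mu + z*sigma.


CR = Cu/(Cu+Co) = 36.6633/(36.6633+1.6731) = 0.9564
z = 1.7099
Q* = 166.9080 + 1.7099 * 38.5151 = 232.7650

232.7650 units


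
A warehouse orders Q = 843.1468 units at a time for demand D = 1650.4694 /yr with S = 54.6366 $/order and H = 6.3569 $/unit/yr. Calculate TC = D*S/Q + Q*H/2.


Ordering cost = D*S/Q = 106.9518
Holding cost = Q*H/2 = 2679.8999
TC = 106.9518 + 2679.8999 = 2786.8517

2786.8517 $/yr


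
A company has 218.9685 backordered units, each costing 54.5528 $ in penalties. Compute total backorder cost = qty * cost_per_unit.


Total = 218.9685 * 54.5528 = 11945.3448

11945.3448 $


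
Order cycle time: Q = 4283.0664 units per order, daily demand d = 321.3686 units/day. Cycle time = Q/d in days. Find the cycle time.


Cycle = 4283.0664 / 321.3686 = 13.3276

13.3276 days


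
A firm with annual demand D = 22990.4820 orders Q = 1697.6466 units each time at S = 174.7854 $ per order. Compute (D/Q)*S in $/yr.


Number of orders = D/Q = 13.5426
Cost = 13.5426 * 174.7854 = 2367.0419

2367.0419 $/yr


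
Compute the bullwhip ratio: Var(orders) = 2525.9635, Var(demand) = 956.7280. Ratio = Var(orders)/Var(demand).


BW = 2525.9635 / 956.7280 = 2.6402

2.6402


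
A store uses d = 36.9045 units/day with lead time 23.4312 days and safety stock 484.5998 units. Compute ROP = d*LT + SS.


d*LT = 36.9045 * 23.4312 = 864.7167
ROP = 864.7167 + 484.5998 = 1349.3165

1349.3165 units


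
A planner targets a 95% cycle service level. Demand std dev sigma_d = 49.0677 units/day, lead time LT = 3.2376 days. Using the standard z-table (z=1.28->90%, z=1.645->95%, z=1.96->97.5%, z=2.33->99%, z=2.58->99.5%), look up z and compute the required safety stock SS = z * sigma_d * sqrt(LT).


From the table, SL = 95% corresponds to z = 1.645
sqrt(LT) = sqrt(3.2376) = 1.7993
SS = 1.645 * 49.0677 * 1.7993 = 145.2356

145.2356 units


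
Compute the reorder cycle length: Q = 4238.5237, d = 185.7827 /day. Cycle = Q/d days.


Cycle = 4238.5237 / 185.7827 = 22.8144

22.8144 days


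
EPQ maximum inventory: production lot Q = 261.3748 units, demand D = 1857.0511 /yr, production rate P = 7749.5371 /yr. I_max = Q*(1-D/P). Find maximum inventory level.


D/P = 0.2396
1 - D/P = 0.7604
I_max = 261.3748 * 0.7604 = 198.7406

198.7406 units


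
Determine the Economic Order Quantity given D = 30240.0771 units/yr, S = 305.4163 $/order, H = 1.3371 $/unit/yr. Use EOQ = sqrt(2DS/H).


2*D*S = 2 * 30240.0771 * 305.4163 = 18471624.9192
2*D*S/H = 13814692.1840
EOQ = sqrt(13814692.1840) = 3716.8121

3716.8121 units


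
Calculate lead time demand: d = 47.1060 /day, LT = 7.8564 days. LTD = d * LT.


LTD = 47.1060 * 7.8564 = 370.0836

370.0836 units


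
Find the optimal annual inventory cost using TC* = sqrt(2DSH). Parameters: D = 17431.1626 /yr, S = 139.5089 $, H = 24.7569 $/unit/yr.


2*D*S*H = 120407773.7144
TC* = sqrt(120407773.7144) = 10973.0476

10973.0476 $/yr


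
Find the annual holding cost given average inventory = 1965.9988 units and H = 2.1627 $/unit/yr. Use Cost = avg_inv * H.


Cost = 1965.9988 * 2.1627 = 4251.8656

4251.8656 $/yr


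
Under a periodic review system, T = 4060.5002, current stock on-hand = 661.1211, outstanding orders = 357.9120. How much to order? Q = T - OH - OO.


Inventory position = OH + OO = 661.1211 + 357.9120 = 1019.0331
Q = 4060.5002 - 1019.0331 = 3041.4671

3041.4671 units


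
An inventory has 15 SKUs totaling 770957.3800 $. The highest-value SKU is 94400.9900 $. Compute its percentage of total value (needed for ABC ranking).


Top item = 94400.9900
Total = 770957.3800
Percentage = 94400.9900 / 770957.3800 * 100 = 12.2446

12.2446%


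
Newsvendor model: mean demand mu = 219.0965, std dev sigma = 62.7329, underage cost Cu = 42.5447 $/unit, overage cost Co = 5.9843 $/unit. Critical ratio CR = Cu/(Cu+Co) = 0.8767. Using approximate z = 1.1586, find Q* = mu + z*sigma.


CR = Cu/(Cu+Co) = 42.5447/(42.5447+5.9843) = 0.8767
z = 1.1586
Q* = 219.0965 + 1.1586 * 62.7329 = 291.7788

291.7788 units


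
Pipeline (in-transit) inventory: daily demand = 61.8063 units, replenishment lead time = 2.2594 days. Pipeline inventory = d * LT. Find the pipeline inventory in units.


Pipeline = 61.8063 * 2.2594 = 139.6452

139.6452 units


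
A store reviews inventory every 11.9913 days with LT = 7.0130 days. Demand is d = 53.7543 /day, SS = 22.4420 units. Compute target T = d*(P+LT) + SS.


P + LT = 19.0043
d*(P+LT) = 53.7543 * 19.0043 = 1021.5628
T = 1021.5628 + 22.4420 = 1044.0048

1044.0048 units


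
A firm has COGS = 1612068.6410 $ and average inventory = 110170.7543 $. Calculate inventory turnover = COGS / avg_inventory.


Turnover = 1612068.6410 / 110170.7543 = 14.6325

14.6325


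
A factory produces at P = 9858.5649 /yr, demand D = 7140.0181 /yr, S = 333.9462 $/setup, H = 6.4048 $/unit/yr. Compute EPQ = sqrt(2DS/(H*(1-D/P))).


1 - D/P = 1 - 0.7242 = 0.2758
H*(1-D/P) = 1.7662
2DS = 4768763.8249
EPQ = sqrt(2700083.0812) = 1643.1930

1643.1930 units


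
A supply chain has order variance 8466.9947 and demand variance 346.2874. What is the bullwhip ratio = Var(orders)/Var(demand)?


BW = 8466.9947 / 346.2874 = 24.4508

24.4508


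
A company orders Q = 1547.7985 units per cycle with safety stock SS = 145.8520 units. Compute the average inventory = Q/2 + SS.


Q/2 = 773.8993
Avg = 773.8993 + 145.8520 = 919.7513

919.7513 units


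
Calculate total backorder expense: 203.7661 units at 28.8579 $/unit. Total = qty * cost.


Total = 203.7661 * 28.8579 = 5880.2617

5880.2617 $


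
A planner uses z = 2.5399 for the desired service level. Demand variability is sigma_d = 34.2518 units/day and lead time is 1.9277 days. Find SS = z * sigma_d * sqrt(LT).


sqrt(LT) = sqrt(1.9277) = 1.3884
SS = 2.5399 * 34.2518 * 1.3884 = 120.7869

120.7869 units


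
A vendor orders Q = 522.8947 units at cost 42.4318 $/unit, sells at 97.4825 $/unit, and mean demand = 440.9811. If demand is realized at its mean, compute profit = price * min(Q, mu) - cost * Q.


Sales at mu = min(522.8947, 440.9811) = 440.9811
Revenue = 97.4825 * 440.9811 = 42987.9401
Total cost = 42.4318 * 522.8947 = 22187.3633
Profit = 42987.9401 - 22187.3633 = 20800.5767

20800.5767 $


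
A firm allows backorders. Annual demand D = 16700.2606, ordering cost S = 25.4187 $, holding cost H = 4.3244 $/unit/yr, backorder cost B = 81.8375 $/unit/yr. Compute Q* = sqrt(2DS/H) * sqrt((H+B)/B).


sqrt(2DS/H) = 443.0884
sqrt((H+B)/B) = 1.0261
Q* = 443.0884 * 1.0261 = 454.6444

454.6444 units


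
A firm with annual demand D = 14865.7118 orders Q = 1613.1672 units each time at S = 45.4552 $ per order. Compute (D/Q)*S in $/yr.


Number of orders = D/Q = 9.2152
Cost = 9.2152 * 45.4552 = 418.8803

418.8803 $/yr


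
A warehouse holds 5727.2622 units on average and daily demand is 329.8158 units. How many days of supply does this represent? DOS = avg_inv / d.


DOS = 5727.2622 / 329.8158 = 17.3650

17.3650 days


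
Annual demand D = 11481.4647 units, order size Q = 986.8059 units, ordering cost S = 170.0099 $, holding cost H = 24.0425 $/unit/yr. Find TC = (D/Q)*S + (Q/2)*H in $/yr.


Ordering cost = D*S/Q = 1978.0614
Holding cost = Q*H/2 = 11862.6404
TC = 1978.0614 + 11862.6404 = 13840.7018

13840.7018 $/yr


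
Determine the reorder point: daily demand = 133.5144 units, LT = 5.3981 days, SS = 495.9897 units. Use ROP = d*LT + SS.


d*LT = 133.5144 * 5.3981 = 720.7241
ROP = 720.7241 + 495.9897 = 1216.7138

1216.7138 units


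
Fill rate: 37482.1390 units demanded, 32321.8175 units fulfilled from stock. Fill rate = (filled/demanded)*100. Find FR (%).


FR = 32321.8175 / 37482.1390 * 100 = 86.2326

86.2326%


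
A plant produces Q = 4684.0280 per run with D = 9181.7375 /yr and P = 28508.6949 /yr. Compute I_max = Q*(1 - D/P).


D/P = 0.3221
1 - D/P = 0.6779
I_max = 4684.0280 * 0.6779 = 3175.4526

3175.4526 units


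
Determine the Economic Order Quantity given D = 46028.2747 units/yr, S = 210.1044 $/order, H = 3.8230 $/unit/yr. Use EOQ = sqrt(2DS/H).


2*D*S = 2 * 46028.2747 * 210.1044 = 19341486.0778
2*D*S/H = 5059243.0232
EOQ = sqrt(5059243.0232) = 2249.2761

2249.2761 units


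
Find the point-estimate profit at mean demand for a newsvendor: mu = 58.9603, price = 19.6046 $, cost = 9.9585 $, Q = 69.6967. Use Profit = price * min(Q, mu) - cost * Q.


Sales at mu = min(69.6967, 58.9603) = 58.9603
Revenue = 19.6046 * 58.9603 = 1155.8931
Total cost = 9.9585 * 69.6967 = 694.0746
Profit = 1155.8931 - 694.0746 = 461.8185

461.8185 $


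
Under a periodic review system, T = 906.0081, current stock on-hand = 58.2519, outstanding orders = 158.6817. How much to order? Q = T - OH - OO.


Inventory position = OH + OO = 58.2519 + 158.6817 = 216.9336
Q = 906.0081 - 216.9336 = 689.0745

689.0745 units


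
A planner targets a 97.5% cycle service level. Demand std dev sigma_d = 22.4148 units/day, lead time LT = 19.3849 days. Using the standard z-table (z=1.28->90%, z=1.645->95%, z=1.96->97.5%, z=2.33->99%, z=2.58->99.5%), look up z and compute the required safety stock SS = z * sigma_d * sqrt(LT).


From the table, SL = 97.5% corresponds to z = 1.96
sqrt(LT) = sqrt(19.3849) = 4.4028
SS = 1.96 * 22.4148 * 4.4028 = 193.4295

193.4295 units


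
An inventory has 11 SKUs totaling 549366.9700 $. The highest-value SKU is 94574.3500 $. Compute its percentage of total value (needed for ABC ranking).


Top item = 94574.3500
Total = 549366.9700
Percentage = 94574.3500 / 549366.9700 * 100 = 17.2152

17.2152%


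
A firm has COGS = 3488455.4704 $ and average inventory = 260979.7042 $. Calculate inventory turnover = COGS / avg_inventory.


Turnover = 3488455.4704 / 260979.7042 = 13.3668

13.3668


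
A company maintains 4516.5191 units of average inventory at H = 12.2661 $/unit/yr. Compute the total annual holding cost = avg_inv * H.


Cost = 4516.5191 * 12.2661 = 55400.0749

55400.0749 $/yr


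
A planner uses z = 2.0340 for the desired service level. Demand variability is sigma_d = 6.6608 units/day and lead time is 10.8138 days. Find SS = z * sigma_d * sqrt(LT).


sqrt(LT) = sqrt(10.8138) = 3.2884
SS = 2.0340 * 6.6608 * 3.2884 = 44.5519

44.5519 units


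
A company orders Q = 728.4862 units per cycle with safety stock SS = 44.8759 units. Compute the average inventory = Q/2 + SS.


Q/2 = 364.2431
Avg = 364.2431 + 44.8759 = 409.1190

409.1190 units


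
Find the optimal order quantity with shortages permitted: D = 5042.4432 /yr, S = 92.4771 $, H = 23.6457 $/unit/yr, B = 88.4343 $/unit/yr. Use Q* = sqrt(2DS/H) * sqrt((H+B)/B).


sqrt(2DS/H) = 198.5988
sqrt((H+B)/B) = 1.1258
Q* = 198.5988 * 1.1258 = 223.5786

223.5786 units


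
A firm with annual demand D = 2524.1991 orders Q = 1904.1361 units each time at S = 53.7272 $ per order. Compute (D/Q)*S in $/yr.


Number of orders = D/Q = 1.3256
Cost = 1.3256 * 53.7272 = 71.2229

71.2229 $/yr


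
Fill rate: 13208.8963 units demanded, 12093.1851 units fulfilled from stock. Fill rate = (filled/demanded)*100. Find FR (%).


FR = 12093.1851 / 13208.8963 * 100 = 91.5533

91.5533%


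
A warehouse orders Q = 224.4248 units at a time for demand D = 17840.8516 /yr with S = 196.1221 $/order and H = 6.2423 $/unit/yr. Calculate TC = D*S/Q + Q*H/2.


Ordering cost = D*S/Q = 15590.9030
Holding cost = Q*H/2 = 700.4635
TC = 15590.9030 + 700.4635 = 16291.3664

16291.3664 $/yr


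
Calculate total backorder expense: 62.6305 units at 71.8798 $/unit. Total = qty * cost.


Total = 62.6305 * 71.8798 = 4501.8678

4501.8678 $


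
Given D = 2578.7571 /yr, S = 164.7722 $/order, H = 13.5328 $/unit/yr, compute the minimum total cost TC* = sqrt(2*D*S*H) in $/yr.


2*D*S*H = 11500375.9078
TC* = sqrt(11500375.9078) = 3391.2204

3391.2204 $/yr


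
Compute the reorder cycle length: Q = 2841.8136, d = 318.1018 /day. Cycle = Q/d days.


Cycle = 2841.8136 / 318.1018 = 8.9337

8.9337 days


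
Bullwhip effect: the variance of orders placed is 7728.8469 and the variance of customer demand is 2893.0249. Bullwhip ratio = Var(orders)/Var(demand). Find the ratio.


BW = 7728.8469 / 2893.0249 = 2.6715

2.6715


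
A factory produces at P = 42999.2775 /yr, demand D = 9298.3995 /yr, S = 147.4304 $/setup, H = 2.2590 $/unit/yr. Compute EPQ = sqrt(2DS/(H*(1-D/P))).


1 - D/P = 1 - 0.2162 = 0.7838
H*(1-D/P) = 1.7705
2DS = 2741733.5153
EPQ = sqrt(1548563.2653) = 1244.4128

1244.4128 units


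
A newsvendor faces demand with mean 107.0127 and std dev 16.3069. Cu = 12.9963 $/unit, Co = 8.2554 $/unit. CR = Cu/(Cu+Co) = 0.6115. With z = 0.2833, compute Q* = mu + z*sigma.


CR = Cu/(Cu+Co) = 12.9963/(12.9963+8.2554) = 0.6115
z = 0.2833
Q* = 107.0127 + 0.2833 * 16.3069 = 111.6324

111.6324 units


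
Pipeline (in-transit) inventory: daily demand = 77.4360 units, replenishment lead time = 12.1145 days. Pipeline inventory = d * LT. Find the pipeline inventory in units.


Pipeline = 77.4360 * 12.1145 = 938.0984

938.0984 units
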